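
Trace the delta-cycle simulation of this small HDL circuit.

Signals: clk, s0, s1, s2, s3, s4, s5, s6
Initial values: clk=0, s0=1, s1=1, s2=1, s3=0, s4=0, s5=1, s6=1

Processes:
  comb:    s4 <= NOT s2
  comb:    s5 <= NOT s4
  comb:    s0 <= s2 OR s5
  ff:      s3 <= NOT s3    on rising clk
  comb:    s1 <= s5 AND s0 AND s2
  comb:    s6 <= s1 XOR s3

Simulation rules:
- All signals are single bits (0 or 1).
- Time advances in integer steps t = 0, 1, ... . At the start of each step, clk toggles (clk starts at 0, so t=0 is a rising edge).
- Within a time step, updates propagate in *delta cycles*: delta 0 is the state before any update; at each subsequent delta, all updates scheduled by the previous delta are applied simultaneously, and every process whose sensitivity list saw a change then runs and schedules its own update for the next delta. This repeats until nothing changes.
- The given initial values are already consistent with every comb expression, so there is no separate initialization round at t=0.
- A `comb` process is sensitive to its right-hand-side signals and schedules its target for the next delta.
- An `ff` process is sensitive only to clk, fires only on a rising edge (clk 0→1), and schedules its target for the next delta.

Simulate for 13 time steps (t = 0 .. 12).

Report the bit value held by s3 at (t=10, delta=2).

0

t=0 Δ0: s0=1 s3=0 s6=1 s1=1 s4=0 s5=1 clk=0 s2=1
  Δ1: clk:0→1
  Δ2: s3:0→1
  Δ3: s6:1→0
  (3Δ to stable)
t=1 Δ0: s0=1 s3=1 s6=0 s1=1 s4=0 s5=1 clk=1 s2=1
  Δ1: clk:1→0
  (1Δ to stable)
t=2 Δ0: s0=1 s3=1 s6=0 s1=1 s4=0 s5=1 clk=0 s2=1
  Δ1: clk:0→1
  Δ2: s3:1→0
  Δ3: s6:0→1
  (3Δ to stable)
t=3 Δ0: s0=1 s3=0 s6=1 s1=1 s4=0 s5=1 clk=1 s2=1
  Δ1: clk:1→0
  (1Δ to stable)
t=4 Δ0: s0=1 s3=0 s6=1 s1=1 s4=0 s5=1 clk=0 s2=1
  Δ1: clk:0→1
  Δ2: s3:0→1
  Δ3: s6:1→0
  (3Δ to stable)
t=5 Δ0: s0=1 s3=1 s6=0 s1=1 s4=0 s5=1 clk=1 s2=1
  Δ1: clk:1→0
  (1Δ to stable)
t=6 Δ0: s0=1 s3=1 s6=0 s1=1 s4=0 s5=1 clk=0 s2=1
  Δ1: clk:0→1
  Δ2: s3:1→0
  Δ3: s6:0→1
  (3Δ to stable)
t=7 Δ0: s0=1 s3=0 s6=1 s1=1 s4=0 s5=1 clk=1 s2=1
  Δ1: clk:1→0
  (1Δ to stable)
t=8 Δ0: s0=1 s3=0 s6=1 s1=1 s4=0 s5=1 clk=0 s2=1
  Δ1: clk:0→1
  Δ2: s3:0→1
  Δ3: s6:1→0
  (3Δ to stable)
t=9 Δ0: s0=1 s3=1 s6=0 s1=1 s4=0 s5=1 clk=1 s2=1
  Δ1: clk:1→0
  (1Δ to stable)
t=10 Δ0: s0=1 s3=1 s6=0 s1=1 s4=0 s5=1 clk=0 s2=1
  Δ1: clk:0→1
  Δ2: s3:1→0
  Δ3: s6:0→1
  (3Δ to stable)
t=11 Δ0: s0=1 s3=0 s6=1 s1=1 s4=0 s5=1 clk=1 s2=1
  Δ1: clk:1→0
  (1Δ to stable)
t=12 Δ0: s0=1 s3=0 s6=1 s1=1 s4=0 s5=1 clk=0 s2=1
  Δ1: clk:0→1
  Δ2: s3:0→1
  Δ3: s6:1→0
  (3Δ to stable)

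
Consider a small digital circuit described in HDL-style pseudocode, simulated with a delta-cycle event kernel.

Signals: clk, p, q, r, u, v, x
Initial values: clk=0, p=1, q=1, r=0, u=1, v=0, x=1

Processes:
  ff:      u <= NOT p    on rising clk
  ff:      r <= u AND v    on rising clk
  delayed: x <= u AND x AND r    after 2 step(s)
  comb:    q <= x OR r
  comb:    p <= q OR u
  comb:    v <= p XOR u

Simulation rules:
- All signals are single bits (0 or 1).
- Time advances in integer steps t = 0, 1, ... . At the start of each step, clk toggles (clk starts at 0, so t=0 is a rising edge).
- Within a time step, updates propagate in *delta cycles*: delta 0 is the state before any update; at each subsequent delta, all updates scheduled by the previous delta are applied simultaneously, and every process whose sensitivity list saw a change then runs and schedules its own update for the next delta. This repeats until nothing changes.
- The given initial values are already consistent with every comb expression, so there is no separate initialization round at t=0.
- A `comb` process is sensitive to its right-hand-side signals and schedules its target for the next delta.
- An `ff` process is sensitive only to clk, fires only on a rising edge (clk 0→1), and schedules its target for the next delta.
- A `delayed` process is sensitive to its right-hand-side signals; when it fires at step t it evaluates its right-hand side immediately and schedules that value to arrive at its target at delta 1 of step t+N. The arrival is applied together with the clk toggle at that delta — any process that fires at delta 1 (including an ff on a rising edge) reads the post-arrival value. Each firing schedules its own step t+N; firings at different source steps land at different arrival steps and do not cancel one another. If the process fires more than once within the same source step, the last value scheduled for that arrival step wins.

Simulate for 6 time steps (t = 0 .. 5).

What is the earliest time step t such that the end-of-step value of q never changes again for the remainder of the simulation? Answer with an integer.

t=0 Δ0: x=1 q=1 r=0 p=1 u=1 clk=0 v=0
  Δ1: clk:0→1
  Δ2: u:1→0
  Δ3: v:0→1
  (3Δ to stable)
t=1 Δ0: x=1 q=1 r=0 p=1 u=0 clk=1 v=1
  Δ1: clk:1→0
  (1Δ to stable)
t=2 Δ0: x=1 q=1 r=0 p=1 u=0 clk=0 v=1
  Δ1: x:1→0, clk:0→1
  Δ2: q:1→0
  Δ3: p:1→0
  Δ4: v:1→0
  (4Δ to stable)
t=3 Δ0: x=0 q=0 r=0 p=0 u=0 clk=1 v=0
  Δ1: clk:1→0
  (1Δ to stable)
t=4 Δ0: x=0 q=0 r=0 p=0 u=0 clk=0 v=0
  Δ1: clk:0→1
  Δ2: u:0→1
  Δ3: p:0→1, v:0→1
  Δ4: v:1→0
  (4Δ to stable)
t=5 Δ0: x=0 q=0 r=0 p=1 u=1 clk=1 v=0
  Δ1: clk:1→0
  (1Δ to stable)

2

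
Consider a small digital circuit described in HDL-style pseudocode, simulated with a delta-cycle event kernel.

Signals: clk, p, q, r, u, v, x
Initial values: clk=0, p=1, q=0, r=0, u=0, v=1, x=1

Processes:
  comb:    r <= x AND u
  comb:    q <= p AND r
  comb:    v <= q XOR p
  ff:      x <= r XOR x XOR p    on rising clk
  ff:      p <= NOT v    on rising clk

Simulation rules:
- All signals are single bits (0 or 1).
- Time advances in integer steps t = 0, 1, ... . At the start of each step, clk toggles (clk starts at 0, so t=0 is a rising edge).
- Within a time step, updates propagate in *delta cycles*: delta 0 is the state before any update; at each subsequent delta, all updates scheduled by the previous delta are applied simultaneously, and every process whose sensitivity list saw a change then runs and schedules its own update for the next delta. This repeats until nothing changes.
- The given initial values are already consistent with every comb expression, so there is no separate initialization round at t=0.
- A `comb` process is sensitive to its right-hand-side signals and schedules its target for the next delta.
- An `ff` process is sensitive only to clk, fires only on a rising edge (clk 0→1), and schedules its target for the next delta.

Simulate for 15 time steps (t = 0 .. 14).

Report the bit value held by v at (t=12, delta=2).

1

t=0 Δ0: p=1 q=0 x=1 v=1 r=0 u=0 clk=0
  Δ1: clk:0→1
  Δ2: p:1→0, x:1→0
  Δ3: v:1→0
  (3Δ to stable)
t=1 Δ0: p=0 q=0 x=0 v=0 r=0 u=0 clk=1
  Δ1: clk:1→0
  (1Δ to stable)
t=2 Δ0: p=0 q=0 x=0 v=0 r=0 u=0 clk=0
  Δ1: clk:0→1
  Δ2: p:0→1
  Δ3: v:0→1
  (3Δ to stable)
t=3 Δ0: p=1 q=0 x=0 v=1 r=0 u=0 clk=1
  Δ1: clk:1→0
  (1Δ to stable)
t=4 Δ0: p=1 q=0 x=0 v=1 r=0 u=0 clk=0
  Δ1: clk:0→1
  Δ2: p:1→0, x:0→1
  Δ3: v:1→0
  (3Δ to stable)
t=5 Δ0: p=0 q=0 x=1 v=0 r=0 u=0 clk=1
  Δ1: clk:1→0
  (1Δ to stable)
t=6 Δ0: p=0 q=0 x=1 v=0 r=0 u=0 clk=0
  Δ1: clk:0→1
  Δ2: p:0→1
  Δ3: v:0→1
  (3Δ to stable)
t=7 Δ0: p=1 q=0 x=1 v=1 r=0 u=0 clk=1
  Δ1: clk:1→0
  (1Δ to stable)
t=8 Δ0: p=1 q=0 x=1 v=1 r=0 u=0 clk=0
  Δ1: clk:0→1
  Δ2: p:1→0, x:1→0
  Δ3: v:1→0
  (3Δ to stable)
t=9 Δ0: p=0 q=0 x=0 v=0 r=0 u=0 clk=1
  Δ1: clk:1→0
  (1Δ to stable)
t=10 Δ0: p=0 q=0 x=0 v=0 r=0 u=0 clk=0
  Δ1: clk:0→1
  Δ2: p:0→1
  Δ3: v:0→1
  (3Δ to stable)
t=11 Δ0: p=1 q=0 x=0 v=1 r=0 u=0 clk=1
  Δ1: clk:1→0
  (1Δ to stable)
t=12 Δ0: p=1 q=0 x=0 v=1 r=0 u=0 clk=0
  Δ1: clk:0→1
  Δ2: p:1→0, x:0→1
  Δ3: v:1→0
  (3Δ to stable)
t=13 Δ0: p=0 q=0 x=1 v=0 r=0 u=0 clk=1
  Δ1: clk:1→0
  (1Δ to stable)
t=14 Δ0: p=0 q=0 x=1 v=0 r=0 u=0 clk=0
  Δ1: clk:0→1
  Δ2: p:0→1
  Δ3: v:0→1
  (3Δ to stable)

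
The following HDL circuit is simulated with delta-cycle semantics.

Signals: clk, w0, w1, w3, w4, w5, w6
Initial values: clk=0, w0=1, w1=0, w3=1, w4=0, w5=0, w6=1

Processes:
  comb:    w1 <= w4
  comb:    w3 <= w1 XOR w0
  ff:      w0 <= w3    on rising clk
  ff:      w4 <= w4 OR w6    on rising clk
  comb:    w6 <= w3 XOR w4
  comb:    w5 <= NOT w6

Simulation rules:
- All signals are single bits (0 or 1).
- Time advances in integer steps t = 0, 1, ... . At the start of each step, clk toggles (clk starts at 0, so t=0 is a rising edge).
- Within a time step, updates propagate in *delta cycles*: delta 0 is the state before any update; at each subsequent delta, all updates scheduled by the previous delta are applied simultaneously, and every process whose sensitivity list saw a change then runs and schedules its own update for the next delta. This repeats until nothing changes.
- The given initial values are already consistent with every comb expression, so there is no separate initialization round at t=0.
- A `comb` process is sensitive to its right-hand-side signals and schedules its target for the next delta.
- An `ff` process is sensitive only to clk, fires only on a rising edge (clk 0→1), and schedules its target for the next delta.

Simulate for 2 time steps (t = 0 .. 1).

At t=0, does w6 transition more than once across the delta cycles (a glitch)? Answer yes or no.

t0.Δ0 w0=1 w1=0 w4=0 w6=1 w3=1 w5=0 clk=0
t0.Δ1 w0=1 w1=0 w4=0 w6=1 w3=1 w5=0 clk=1
t0.Δ2 w0=1 w1=0 w4=1 w6=1 w3=1 w5=0 clk=1
t0.Δ3 w0=1 w1=1 w4=1 w6=0 w3=1 w5=0 clk=1
t0.Δ4 w0=1 w1=1 w4=1 w6=0 w3=0 w5=1 clk=1
t0.Δ5 w0=1 w1=1 w4=1 w6=1 w3=0 w5=1 clk=1
t0.Δ6 w0=1 w1=1 w4=1 w6=1 w3=0 w5=0 clk=1
t1.Δ0 w0=1 w1=1 w4=1 w6=1 w3=0 w5=0 clk=1
t1.Δ1 w0=1 w1=1 w4=1 w6=1 w3=0 w5=0 clk=0

yes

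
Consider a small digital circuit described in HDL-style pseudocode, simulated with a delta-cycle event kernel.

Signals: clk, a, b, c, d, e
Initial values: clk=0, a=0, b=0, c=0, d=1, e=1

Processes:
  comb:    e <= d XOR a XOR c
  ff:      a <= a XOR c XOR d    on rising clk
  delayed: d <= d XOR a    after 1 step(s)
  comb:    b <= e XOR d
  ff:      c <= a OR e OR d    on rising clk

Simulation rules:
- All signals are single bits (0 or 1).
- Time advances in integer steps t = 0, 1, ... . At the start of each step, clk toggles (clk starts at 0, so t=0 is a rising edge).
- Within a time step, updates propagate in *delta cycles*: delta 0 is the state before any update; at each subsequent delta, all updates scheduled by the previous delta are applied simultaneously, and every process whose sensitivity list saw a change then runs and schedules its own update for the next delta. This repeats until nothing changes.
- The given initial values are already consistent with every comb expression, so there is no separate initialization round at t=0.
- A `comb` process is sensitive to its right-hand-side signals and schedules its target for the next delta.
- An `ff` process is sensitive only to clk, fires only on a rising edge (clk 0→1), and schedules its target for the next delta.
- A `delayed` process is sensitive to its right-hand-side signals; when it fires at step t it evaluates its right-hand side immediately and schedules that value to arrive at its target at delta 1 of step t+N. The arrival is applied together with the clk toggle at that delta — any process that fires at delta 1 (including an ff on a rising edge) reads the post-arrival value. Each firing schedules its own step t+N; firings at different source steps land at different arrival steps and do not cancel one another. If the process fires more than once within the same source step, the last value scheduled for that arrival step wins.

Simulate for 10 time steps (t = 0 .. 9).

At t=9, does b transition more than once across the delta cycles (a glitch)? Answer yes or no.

[bits: e,b,a,c,clk,d]
t=0: Δ0=100001 Δ1=100011 Δ2=101111 | 2Δ
t=1: Δ0=101111 Δ1=101100 Δ2=011100 Δ3=001100 | 3Δ
t=2: Δ0=001100 Δ1=001111 Δ2=111111 Δ3=101111 | 3Δ
t=3: Δ0=101111 Δ1=101100 Δ2=011100 Δ3=001100 | 3Δ
t=4: Δ0=001100 Δ1=001111 Δ2=111111 Δ3=101111 | 3Δ
t=5: Δ0=101111 Δ1=101100 Δ2=011100 Δ3=001100 | 3Δ
t=6: Δ0=001100 Δ1=001111 Δ2=111111 Δ3=101111 | 3Δ
t=7: Δ0=101111 Δ1=101100 Δ2=011100 Δ3=001100 | 3Δ
t=8: Δ0=001100 Δ1=001111 Δ2=111111 Δ3=101111 | 3Δ
t=9: Δ0=101111 Δ1=101100 Δ2=011100 Δ3=001100 | 3Δ

yes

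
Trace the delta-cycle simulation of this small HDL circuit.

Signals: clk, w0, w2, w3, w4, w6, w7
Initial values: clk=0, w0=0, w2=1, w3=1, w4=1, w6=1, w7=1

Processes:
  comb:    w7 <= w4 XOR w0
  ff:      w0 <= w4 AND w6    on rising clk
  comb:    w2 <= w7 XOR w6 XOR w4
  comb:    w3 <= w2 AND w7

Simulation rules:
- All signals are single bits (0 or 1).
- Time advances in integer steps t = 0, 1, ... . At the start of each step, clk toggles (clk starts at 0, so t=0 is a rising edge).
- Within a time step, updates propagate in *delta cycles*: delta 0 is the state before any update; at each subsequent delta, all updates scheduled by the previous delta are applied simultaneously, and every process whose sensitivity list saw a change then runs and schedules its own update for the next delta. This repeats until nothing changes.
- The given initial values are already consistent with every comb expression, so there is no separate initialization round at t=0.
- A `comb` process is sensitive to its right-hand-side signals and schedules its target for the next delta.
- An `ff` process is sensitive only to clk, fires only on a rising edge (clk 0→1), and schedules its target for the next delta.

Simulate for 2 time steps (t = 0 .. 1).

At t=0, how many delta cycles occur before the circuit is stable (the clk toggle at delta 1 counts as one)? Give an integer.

t0.Δ0 w6=1 clk=0 w2=1 w4=1 w3=1 w7=1 w0=0
t0.Δ1 w6=1 clk=1 w2=1 w4=1 w3=1 w7=1 w0=0
t0.Δ2 w6=1 clk=1 w2=1 w4=1 w3=1 w7=1 w0=1
t0.Δ3 w6=1 clk=1 w2=1 w4=1 w3=1 w7=0 w0=1
t0.Δ4 w6=1 clk=1 w2=0 w4=1 w3=0 w7=0 w0=1
t1.Δ0 w6=1 clk=1 w2=0 w4=1 w3=0 w7=0 w0=1
t1.Δ1 w6=1 clk=0 w2=0 w4=1 w3=0 w7=0 w0=1

4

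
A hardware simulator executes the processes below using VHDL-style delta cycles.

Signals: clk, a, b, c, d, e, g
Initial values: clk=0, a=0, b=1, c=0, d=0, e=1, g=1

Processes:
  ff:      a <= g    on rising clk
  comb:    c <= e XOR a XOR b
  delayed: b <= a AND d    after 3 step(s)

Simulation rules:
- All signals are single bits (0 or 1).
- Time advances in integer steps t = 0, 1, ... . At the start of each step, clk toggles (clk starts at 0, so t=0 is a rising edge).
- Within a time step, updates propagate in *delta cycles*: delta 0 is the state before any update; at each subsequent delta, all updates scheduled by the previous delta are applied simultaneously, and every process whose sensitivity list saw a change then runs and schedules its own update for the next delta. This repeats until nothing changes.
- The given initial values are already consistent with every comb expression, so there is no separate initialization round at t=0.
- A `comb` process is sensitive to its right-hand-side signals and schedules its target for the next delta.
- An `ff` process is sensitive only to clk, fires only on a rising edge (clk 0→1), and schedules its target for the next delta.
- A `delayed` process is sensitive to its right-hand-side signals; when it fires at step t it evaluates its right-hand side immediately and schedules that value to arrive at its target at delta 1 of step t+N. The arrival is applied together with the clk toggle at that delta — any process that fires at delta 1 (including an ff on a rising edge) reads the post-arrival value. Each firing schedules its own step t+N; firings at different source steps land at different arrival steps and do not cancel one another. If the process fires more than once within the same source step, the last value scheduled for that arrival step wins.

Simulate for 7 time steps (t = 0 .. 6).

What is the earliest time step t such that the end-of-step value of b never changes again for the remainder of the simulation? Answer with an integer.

[bits: c,g,e,a,b,d,clk]
t=0: Δ0=0110100 Δ1=0110101 Δ2=0111101 Δ3=1111101 | 3Δ
t=1: Δ0=1111101 Δ1=1111100 | 1Δ
t=2: Δ0=1111100 Δ1=1111101 | 1Δ
t=3: Δ0=1111101 Δ1=1111000 Δ2=0111000 | 2Δ
t=4: Δ0=0111000 Δ1=0111001 | 1Δ
t=5: Δ0=0111001 Δ1=0111000 | 1Δ
t=6: Δ0=0111000 Δ1=0111001 | 1Δ

3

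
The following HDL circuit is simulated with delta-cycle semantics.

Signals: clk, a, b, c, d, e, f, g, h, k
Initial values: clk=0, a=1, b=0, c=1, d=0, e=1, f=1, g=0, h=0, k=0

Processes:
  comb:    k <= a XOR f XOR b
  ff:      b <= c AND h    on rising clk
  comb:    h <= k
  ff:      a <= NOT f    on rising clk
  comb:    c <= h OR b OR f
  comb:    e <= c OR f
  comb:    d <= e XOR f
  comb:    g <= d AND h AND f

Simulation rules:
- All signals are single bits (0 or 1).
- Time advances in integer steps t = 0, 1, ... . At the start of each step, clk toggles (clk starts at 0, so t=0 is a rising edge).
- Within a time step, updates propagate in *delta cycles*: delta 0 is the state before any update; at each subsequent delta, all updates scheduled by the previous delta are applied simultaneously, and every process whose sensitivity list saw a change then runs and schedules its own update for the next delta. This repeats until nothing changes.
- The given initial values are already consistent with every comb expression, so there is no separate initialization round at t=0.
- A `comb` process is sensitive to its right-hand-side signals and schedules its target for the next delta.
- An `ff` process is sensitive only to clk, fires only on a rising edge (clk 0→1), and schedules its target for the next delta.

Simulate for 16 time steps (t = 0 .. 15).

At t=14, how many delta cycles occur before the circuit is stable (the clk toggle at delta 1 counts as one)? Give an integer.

[bits: f,g,e,h,a,c,clk,b,d,k]
t=0: Δ0=1010110000 Δ1=1010111000 Δ2=1010011000 Δ3=1010011001 Δ4=1011011001 | 4Δ
t=1: Δ0=1011011001 Δ1=1011010001 | 1Δ
t=2: Δ0=1011010001 Δ1=1011011001 Δ2=1011011101 Δ3=1011011100 Δ4=1010011100 | 4Δ
t=3: Δ0=1010011100 Δ1=1010010100 | 1Δ
t=4: Δ0=1010010100 Δ1=1010011100 Δ2=1010011000 Δ3=1010011001 Δ4=1011011001 | 4Δ
t=5: Δ0=1011011001 Δ1=1011010001 | 1Δ
t=6: Δ0=1011010001 Δ1=1011011001 Δ2=1011011101 Δ3=1011011100 Δ4=1010011100 | 4Δ
t=7: Δ0=1010011100 Δ1=1010010100 | 1Δ
t=8: Δ0=1010010100 Δ1=1010011100 Δ2=1010011000 Δ3=1010011001 Δ4=1011011001 | 4Δ
t=9: Δ0=1011011001 Δ1=1011010001 | 1Δ
t=10: Δ0=1011010001 Δ1=1011011001 Δ2=1011011101 Δ3=1011011100 Δ4=1010011100 | 4Δ
t=11: Δ0=1010011100 Δ1=1010010100 | 1Δ
t=12: Δ0=1010010100 Δ1=1010011100 Δ2=1010011000 Δ3=1010011001 Δ4=1011011001 | 4Δ
t=13: Δ0=1011011001 Δ1=1011010001 | 1Δ
t=14: Δ0=1011010001 Δ1=1011011001 Δ2=1011011101 Δ3=1011011100 Δ4=1010011100 | 4Δ
t=15: Δ0=1010011100 Δ1=1010010100 | 1Δ

4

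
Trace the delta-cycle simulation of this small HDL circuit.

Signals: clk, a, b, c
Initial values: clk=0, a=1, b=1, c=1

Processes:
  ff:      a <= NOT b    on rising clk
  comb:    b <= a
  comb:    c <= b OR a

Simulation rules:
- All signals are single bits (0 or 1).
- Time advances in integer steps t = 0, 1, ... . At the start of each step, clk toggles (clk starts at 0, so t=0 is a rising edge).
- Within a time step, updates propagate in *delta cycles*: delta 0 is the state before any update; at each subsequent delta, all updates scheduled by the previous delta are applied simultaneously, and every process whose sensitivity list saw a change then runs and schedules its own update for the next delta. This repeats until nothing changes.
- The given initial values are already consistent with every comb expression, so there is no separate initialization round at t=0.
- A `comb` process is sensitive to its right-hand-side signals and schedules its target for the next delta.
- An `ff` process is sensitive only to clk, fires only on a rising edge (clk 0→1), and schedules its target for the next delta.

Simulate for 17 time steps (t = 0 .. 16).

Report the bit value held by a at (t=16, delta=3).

t=0 Δ0: clk=0 c=1 b=1 a=1
  Δ1: clk:0→1
  Δ2: a:1→0
  Δ3: b:1→0
  Δ4: c:1→0
  (4Δ to stable)
t=1 Δ0: clk=1 c=0 b=0 a=0
  Δ1: clk:1→0
  (1Δ to stable)
t=2 Δ0: clk=0 c=0 b=0 a=0
  Δ1: clk:0→1
  Δ2: a:0→1
  Δ3: c:0→1, b:0→1
  (3Δ to stable)
t=3 Δ0: clk=1 c=1 b=1 a=1
  Δ1: clk:1→0
  (1Δ to stable)
t=4 Δ0: clk=0 c=1 b=1 a=1
  Δ1: clk:0→1
  Δ2: a:1→0
  Δ3: b:1→0
  Δ4: c:1→0
  (4Δ to stable)
t=5 Δ0: clk=1 c=0 b=0 a=0
  Δ1: clk:1→0
  (1Δ to stable)
t=6 Δ0: clk=0 c=0 b=0 a=0
  Δ1: clk:0→1
  Δ2: a:0→1
  Δ3: c:0→1, b:0→1
  (3Δ to stable)
t=7 Δ0: clk=1 c=1 b=1 a=1
  Δ1: clk:1→0
  (1Δ to stable)
t=8 Δ0: clk=0 c=1 b=1 a=1
  Δ1: clk:0→1
  Δ2: a:1→0
  Δ3: b:1→0
  Δ4: c:1→0
  (4Δ to stable)
t=9 Δ0: clk=1 c=0 b=0 a=0
  Δ1: clk:1→0
  (1Δ to stable)
t=10 Δ0: clk=0 c=0 b=0 a=0
  Δ1: clk:0→1
  Δ2: a:0→1
  Δ3: c:0→1, b:0→1
  (3Δ to stable)
t=11 Δ0: clk=1 c=1 b=1 a=1
  Δ1: clk:1→0
  (1Δ to stable)
t=12 Δ0: clk=0 c=1 b=1 a=1
  Δ1: clk:0→1
  Δ2: a:1→0
  Δ3: b:1→0
  Δ4: c:1→0
  (4Δ to stable)
t=13 Δ0: clk=1 c=0 b=0 a=0
  Δ1: clk:1→0
  (1Δ to stable)
t=14 Δ0: clk=0 c=0 b=0 a=0
  Δ1: clk:0→1
  Δ2: a:0→1
  Δ3: c:0→1, b:0→1
  (3Δ to stable)
t=15 Δ0: clk=1 c=1 b=1 a=1
  Δ1: clk:1→0
  (1Δ to stable)
t=16 Δ0: clk=0 c=1 b=1 a=1
  Δ1: clk:0→1
  Δ2: a:1→0
  Δ3: b:1→0
  Δ4: c:1→0
  (4Δ to stable)

0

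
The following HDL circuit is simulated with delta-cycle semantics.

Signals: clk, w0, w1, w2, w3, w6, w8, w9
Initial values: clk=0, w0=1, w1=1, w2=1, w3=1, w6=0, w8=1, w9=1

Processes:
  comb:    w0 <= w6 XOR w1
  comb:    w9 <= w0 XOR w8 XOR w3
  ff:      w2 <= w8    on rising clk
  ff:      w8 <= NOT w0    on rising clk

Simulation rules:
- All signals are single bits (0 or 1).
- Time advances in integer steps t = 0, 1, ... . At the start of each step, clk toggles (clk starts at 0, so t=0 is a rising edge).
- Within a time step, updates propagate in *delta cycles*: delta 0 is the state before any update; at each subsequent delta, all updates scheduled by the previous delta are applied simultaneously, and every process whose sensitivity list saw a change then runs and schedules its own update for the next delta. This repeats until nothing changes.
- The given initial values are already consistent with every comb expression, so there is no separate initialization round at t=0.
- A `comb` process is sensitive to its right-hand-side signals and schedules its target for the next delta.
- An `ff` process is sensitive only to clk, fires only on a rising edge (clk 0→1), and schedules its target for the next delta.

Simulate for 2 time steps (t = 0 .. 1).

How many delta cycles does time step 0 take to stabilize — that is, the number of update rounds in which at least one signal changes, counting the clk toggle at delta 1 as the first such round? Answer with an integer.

[bits: w3,w9,clk,w1,w2,w6,w8,w0]
t=0: Δ0=11011011 Δ1=11111011 Δ2=11111001 Δ3=10111001 | 3Δ
t=1: Δ0=10111001 Δ1=10011001 | 1Δ

3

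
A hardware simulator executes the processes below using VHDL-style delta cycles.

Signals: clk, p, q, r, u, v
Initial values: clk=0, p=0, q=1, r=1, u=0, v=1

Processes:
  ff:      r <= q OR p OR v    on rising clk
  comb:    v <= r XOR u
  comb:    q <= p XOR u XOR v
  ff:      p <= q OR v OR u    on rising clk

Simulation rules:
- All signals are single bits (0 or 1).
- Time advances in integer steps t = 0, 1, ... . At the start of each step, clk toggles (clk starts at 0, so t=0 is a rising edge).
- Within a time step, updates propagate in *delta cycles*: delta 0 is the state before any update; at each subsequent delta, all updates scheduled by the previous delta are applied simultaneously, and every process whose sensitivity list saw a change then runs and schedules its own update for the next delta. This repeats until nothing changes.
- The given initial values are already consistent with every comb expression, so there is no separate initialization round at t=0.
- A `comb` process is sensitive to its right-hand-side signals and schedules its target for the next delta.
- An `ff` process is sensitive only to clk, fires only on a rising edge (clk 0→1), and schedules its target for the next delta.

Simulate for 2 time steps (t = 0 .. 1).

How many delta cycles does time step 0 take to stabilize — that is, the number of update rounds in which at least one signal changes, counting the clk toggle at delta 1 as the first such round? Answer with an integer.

3

t=0 Δ0: v=1 q=1 u=0 r=1 p=0 clk=0
  Δ1: clk:0→1
  Δ2: p:0→1
  Δ3: q:1→0
  (3Δ to stable)
t=1 Δ0: v=1 q=0 u=0 r=1 p=1 clk=1
  Δ1: clk:1→0
  (1Δ to stable)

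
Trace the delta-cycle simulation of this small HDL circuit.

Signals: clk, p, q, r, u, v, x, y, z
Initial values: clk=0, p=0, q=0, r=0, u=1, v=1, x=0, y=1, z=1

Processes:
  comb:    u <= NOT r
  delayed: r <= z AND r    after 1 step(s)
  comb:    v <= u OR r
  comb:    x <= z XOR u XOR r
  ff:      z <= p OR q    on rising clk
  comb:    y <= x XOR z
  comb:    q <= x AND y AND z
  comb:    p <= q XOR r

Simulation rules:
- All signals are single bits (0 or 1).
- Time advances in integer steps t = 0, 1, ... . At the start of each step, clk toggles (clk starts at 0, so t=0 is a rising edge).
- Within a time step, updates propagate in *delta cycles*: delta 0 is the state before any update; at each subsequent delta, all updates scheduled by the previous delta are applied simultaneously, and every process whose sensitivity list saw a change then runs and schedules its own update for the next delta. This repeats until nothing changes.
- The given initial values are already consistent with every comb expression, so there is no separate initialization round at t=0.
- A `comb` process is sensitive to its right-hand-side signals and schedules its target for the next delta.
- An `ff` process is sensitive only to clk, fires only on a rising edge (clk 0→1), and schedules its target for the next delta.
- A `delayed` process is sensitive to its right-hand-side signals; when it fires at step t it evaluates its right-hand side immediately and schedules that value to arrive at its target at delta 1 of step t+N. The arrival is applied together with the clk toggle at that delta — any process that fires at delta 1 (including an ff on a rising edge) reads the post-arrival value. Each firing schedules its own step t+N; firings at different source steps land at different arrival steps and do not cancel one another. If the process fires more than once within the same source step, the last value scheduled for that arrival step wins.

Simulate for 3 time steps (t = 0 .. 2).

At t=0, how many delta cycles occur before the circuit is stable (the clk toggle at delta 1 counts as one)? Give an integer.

4

[bits: u,y,z,q,clk,r,v,p,x]
t=0: Δ0=111000100 Δ1=111010100 Δ2=110010100 Δ3=100010101 Δ4=110010101 | 4Δ
t=1: Δ0=110010101 Δ1=110000101 | 1Δ
t=2: Δ0=110000101 Δ1=110010101 | 1Δ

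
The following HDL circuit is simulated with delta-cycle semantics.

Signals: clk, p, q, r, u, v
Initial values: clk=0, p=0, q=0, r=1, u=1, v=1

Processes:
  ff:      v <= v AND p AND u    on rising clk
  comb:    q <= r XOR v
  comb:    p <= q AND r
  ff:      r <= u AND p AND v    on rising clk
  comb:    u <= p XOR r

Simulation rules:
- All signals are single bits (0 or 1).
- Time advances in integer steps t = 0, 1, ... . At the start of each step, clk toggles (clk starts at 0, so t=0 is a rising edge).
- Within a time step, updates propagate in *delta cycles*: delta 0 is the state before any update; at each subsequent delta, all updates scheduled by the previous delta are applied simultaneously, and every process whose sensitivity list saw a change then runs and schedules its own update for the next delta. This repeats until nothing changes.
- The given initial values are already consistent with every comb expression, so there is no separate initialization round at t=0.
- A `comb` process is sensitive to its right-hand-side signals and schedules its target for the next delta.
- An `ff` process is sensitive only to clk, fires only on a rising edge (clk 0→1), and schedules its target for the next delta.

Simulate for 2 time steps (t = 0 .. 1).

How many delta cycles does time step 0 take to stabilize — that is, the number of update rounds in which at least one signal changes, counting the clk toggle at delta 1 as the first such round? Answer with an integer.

t=0 Δ0: p=0 r=1 u=1 v=1 q=0 clk=0
  Δ1: clk:0→1
  Δ2: r:1→0, v:1→0
  Δ3: u:1→0
  (3Δ to stable)
t=1 Δ0: p=0 r=0 u=0 v=0 q=0 clk=1
  Δ1: clk:1→0
  (1Δ to stable)

3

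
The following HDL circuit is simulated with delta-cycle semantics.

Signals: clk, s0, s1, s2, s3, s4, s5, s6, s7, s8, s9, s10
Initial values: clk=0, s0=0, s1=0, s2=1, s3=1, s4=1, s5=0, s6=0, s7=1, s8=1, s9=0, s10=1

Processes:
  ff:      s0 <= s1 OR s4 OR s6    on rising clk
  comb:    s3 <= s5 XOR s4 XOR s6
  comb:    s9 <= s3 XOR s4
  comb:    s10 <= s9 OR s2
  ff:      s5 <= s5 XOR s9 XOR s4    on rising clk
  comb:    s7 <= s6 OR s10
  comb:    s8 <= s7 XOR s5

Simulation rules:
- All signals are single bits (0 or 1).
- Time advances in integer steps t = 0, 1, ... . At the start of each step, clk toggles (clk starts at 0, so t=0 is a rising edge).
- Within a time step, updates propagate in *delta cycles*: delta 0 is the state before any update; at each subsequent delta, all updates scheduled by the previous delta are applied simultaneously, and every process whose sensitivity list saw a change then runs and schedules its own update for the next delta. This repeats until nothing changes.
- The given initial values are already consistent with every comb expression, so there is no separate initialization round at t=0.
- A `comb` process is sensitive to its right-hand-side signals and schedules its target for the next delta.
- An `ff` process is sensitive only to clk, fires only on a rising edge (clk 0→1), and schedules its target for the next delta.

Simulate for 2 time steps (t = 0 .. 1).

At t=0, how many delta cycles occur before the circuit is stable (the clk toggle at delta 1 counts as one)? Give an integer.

t=0 Δ0: s2=1 s7=1 s3=1 s1=0 clk=0 s0=0 s10=1 s4=1 s6=0 s9=0 s8=1 s5=0
  Δ1: clk:0→1
  Δ2: s0:0→1, s5:0→1
  Δ3: s3:1→0, s8:1→0
  Δ4: s9:0→1
  (4Δ to stable)
t=1 Δ0: s2=1 s7=1 s3=0 s1=0 clk=1 s0=1 s10=1 s4=1 s6=0 s9=1 s8=0 s5=1
  Δ1: clk:1→0
  (1Δ to stable)

4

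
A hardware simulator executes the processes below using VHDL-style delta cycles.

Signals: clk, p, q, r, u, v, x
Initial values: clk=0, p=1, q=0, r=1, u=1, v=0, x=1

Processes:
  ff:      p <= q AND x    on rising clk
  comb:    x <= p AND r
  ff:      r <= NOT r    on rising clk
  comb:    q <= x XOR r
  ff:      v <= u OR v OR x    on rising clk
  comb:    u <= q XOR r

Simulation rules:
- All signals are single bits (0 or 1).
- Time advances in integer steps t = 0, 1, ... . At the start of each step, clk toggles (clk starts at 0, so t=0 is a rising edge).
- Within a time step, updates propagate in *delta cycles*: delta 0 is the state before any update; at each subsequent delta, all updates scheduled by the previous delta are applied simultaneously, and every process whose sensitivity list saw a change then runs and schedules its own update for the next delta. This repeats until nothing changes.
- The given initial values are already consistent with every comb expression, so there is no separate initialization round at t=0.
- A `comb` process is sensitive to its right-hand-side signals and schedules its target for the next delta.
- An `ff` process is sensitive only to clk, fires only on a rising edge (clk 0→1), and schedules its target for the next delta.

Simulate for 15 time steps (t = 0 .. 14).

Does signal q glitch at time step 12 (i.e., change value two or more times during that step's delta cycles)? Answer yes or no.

no

t=0 Δ0: q=0 r=1 p=1 v=0 clk=0 x=1 u=1
  Δ1: clk:0→1
  Δ2: r:1→0, p:1→0, v:0→1
  Δ3: q:0→1, x:1→0, u:1→0
  Δ4: q:1→0, u:0→1
  Δ5: u:1→0
  (5Δ to stable)
t=1 Δ0: q=0 r=0 p=0 v=1 clk=1 x=0 u=0
  Δ1: clk:1→0
  (1Δ to stable)
t=2 Δ0: q=0 r=0 p=0 v=1 clk=0 x=0 u=0
  Δ1: clk:0→1
  Δ2: r:0→1
  Δ3: q:0→1, u:0→1
  Δ4: u:1→0
  (4Δ to stable)
t=3 Δ0: q=1 r=1 p=0 v=1 clk=1 x=0 u=0
  Δ1: clk:1→0
  (1Δ to stable)
t=4 Δ0: q=1 r=1 p=0 v=1 clk=0 x=0 u=0
  Δ1: clk:0→1
  Δ2: r:1→0
  Δ3: q:1→0, u:0→1
  Δ4: u:1→0
  (4Δ to stable)
t=5 Δ0: q=0 r=0 p=0 v=1 clk=1 x=0 u=0
  Δ1: clk:1→0
  (1Δ to stable)
t=6 Δ0: q=0 r=0 p=0 v=1 clk=0 x=0 u=0
  Δ1: clk:0→1
  Δ2: r:0→1
  Δ3: q:0→1, u:0→1
  Δ4: u:1→0
  (4Δ to stable)
t=7 Δ0: q=1 r=1 p=0 v=1 clk=1 x=0 u=0
  Δ1: clk:1→0
  (1Δ to stable)
t=8 Δ0: q=1 r=1 p=0 v=1 clk=0 x=0 u=0
  Δ1: clk:0→1
  Δ2: r:1→0
  Δ3: q:1→0, u:0→1
  Δ4: u:1→0
  (4Δ to stable)
t=9 Δ0: q=0 r=0 p=0 v=1 clk=1 x=0 u=0
  Δ1: clk:1→0
  (1Δ to stable)
t=10 Δ0: q=0 r=0 p=0 v=1 clk=0 x=0 u=0
  Δ1: clk:0→1
  Δ2: r:0→1
  Δ3: q:0→1, u:0→1
  Δ4: u:1→0
  (4Δ to stable)
t=11 Δ0: q=1 r=1 p=0 v=1 clk=1 x=0 u=0
  Δ1: clk:1→0
  (1Δ to stable)
t=12 Δ0: q=1 r=1 p=0 v=1 clk=0 x=0 u=0
  Δ1: clk:0→1
  Δ2: r:1→0
  Δ3: q:1→0, u:0→1
  Δ4: u:1→0
  (4Δ to stable)
t=13 Δ0: q=0 r=0 p=0 v=1 clk=1 x=0 u=0
  Δ1: clk:1→0
  (1Δ to stable)
t=14 Δ0: q=0 r=0 p=0 v=1 clk=0 x=0 u=0
  Δ1: clk:0→1
  Δ2: r:0→1
  Δ3: q:0→1, u:0→1
  Δ4: u:1→0
  (4Δ to stable)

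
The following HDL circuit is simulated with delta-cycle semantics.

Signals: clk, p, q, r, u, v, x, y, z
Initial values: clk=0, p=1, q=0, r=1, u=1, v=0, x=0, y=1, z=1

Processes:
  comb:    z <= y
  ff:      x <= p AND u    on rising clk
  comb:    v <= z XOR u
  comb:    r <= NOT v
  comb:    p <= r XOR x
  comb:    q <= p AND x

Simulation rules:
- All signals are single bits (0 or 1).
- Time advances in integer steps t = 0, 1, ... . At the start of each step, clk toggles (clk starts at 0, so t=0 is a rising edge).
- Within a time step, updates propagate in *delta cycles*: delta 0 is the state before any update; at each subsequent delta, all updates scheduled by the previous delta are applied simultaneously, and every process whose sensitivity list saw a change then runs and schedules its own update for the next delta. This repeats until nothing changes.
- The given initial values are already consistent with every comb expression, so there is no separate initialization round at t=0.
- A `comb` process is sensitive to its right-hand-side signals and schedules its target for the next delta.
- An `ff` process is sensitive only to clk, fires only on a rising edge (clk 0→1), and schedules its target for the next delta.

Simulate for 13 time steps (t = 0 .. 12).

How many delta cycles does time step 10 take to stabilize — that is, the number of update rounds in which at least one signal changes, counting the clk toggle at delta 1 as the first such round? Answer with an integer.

[bits: z,p,clk,y,v,u,x,q,r]
t=0: Δ0=110101001 Δ1=111101001 Δ2=111101101 Δ3=101101111 Δ4=101101101 | 4Δ
t=1: Δ0=101101101 Δ1=100101101 | 1Δ
t=2: Δ0=100101101 Δ1=101101101 Δ2=101101001 Δ3=111101001 | 3Δ
t=3: Δ0=111101001 Δ1=110101001 | 1Δ
t=4: Δ0=110101001 Δ1=111101001 Δ2=111101101 Δ3=101101111 Δ4=101101101 | 4Δ
t=5: Δ0=101101101 Δ1=100101101 | 1Δ
t=6: Δ0=100101101 Δ1=101101101 Δ2=101101001 Δ3=111101001 | 3Δ
t=7: Δ0=111101001 Δ1=110101001 | 1Δ
t=8: Δ0=110101001 Δ1=111101001 Δ2=111101101 Δ3=101101111 Δ4=101101101 | 4Δ
t=9: Δ0=101101101 Δ1=100101101 | 1Δ
t=10: Δ0=100101101 Δ1=101101101 Δ2=101101001 Δ3=111101001 | 3Δ
t=11: Δ0=111101001 Δ1=110101001 | 1Δ
t=12: Δ0=110101001 Δ1=111101001 Δ2=111101101 Δ3=101101111 Δ4=101101101 | 4Δ

3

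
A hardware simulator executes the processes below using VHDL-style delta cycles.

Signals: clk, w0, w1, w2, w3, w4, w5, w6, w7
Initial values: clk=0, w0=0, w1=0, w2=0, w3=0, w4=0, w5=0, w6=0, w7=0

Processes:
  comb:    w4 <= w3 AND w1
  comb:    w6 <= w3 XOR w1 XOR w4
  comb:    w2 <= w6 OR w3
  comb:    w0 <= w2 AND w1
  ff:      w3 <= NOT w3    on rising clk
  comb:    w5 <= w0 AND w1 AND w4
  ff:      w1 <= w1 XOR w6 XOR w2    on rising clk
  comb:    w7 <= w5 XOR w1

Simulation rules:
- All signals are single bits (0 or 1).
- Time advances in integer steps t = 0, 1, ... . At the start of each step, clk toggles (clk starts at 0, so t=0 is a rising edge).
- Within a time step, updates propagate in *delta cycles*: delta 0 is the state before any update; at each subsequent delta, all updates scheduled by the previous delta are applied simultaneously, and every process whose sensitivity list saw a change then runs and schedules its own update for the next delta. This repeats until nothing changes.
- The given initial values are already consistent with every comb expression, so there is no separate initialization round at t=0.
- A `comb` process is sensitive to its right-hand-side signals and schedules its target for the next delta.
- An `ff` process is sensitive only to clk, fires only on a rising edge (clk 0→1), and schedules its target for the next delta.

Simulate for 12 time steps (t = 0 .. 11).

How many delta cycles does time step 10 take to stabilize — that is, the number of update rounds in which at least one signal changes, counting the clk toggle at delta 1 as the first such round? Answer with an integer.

4

t=0 Δ0: clk=0 w1=0 w6=0 w3=0 w2=0 w0=0 w4=0 w7=0 w5=0
  Δ1: clk:0→1
  Δ2: w3:0→1
  Δ3: w6:0→1, w2:0→1
  (3Δ to stable)
t=1 Δ0: clk=1 w1=0 w6=1 w3=1 w2=1 w0=0 w4=0 w7=0 w5=0
  Δ1: clk:1→0
  (1Δ to stable)
t=2 Δ0: clk=0 w1=0 w6=1 w3=1 w2=1 w0=0 w4=0 w7=0 w5=0
  Δ1: clk:0→1
  Δ2: w3:1→0
  Δ3: w6:1→0
  Δ4: w2:1→0
  (4Δ to stable)
t=3 Δ0: clk=1 w1=0 w6=0 w3=0 w2=0 w0=0 w4=0 w7=0 w5=0
  Δ1: clk:1→0
  (1Δ to stable)
t=4 Δ0: clk=0 w1=0 w6=0 w3=0 w2=0 w0=0 w4=0 w7=0 w5=0
  Δ1: clk:0→1
  Δ2: w3:0→1
  Δ3: w6:0→1, w2:0→1
  (3Δ to stable)
t=5 Δ0: clk=1 w1=0 w6=1 w3=1 w2=1 w0=0 w4=0 w7=0 w5=0
  Δ1: clk:1→0
  (1Δ to stable)
t=6 Δ0: clk=0 w1=0 w6=1 w3=1 w2=1 w0=0 w4=0 w7=0 w5=0
  Δ1: clk:0→1
  Δ2: w3:1→0
  Δ3: w6:1→0
  Δ4: w2:1→0
  (4Δ to stable)
t=7 Δ0: clk=1 w1=0 w6=0 w3=0 w2=0 w0=0 w4=0 w7=0 w5=0
  Δ1: clk:1→0
  (1Δ to stable)
t=8 Δ0: clk=0 w1=0 w6=0 w3=0 w2=0 w0=0 w4=0 w7=0 w5=0
  Δ1: clk:0→1
  Δ2: w3:0→1
  Δ3: w6:0→1, w2:0→1
  (3Δ to stable)
t=9 Δ0: clk=1 w1=0 w6=1 w3=1 w2=1 w0=0 w4=0 w7=0 w5=0
  Δ1: clk:1→0
  (1Δ to stable)
t=10 Δ0: clk=0 w1=0 w6=1 w3=1 w2=1 w0=0 w4=0 w7=0 w5=0
  Δ1: clk:0→1
  Δ2: w3:1→0
  Δ3: w6:1→0
  Δ4: w2:1→0
  (4Δ to stable)
t=11 Δ0: clk=1 w1=0 w6=0 w3=0 w2=0 w0=0 w4=0 w7=0 w5=0
  Δ1: clk:1→0
  (1Δ to stable)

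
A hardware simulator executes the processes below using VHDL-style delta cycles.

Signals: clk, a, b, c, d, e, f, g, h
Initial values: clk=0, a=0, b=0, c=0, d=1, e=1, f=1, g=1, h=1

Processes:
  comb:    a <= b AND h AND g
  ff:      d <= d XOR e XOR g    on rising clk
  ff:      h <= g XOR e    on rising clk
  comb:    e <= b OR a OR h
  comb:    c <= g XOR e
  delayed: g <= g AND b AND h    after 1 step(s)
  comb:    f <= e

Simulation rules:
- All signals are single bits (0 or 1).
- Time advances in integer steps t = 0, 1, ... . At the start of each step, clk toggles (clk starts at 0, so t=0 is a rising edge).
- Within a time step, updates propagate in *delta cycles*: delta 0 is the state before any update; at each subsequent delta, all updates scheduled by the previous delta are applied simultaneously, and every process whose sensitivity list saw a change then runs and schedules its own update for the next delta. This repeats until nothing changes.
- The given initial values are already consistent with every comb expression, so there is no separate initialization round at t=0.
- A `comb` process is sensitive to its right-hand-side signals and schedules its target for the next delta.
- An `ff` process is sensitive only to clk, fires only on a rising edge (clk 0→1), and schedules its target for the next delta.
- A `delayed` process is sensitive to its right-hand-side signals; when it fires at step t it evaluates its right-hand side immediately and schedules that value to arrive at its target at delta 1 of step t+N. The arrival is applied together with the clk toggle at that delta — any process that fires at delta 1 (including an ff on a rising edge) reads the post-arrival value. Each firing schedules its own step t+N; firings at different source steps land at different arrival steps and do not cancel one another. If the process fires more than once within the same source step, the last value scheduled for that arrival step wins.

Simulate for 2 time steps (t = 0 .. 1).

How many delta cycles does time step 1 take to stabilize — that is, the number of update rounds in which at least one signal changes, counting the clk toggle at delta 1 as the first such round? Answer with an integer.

t=0 Δ0: h=1 b=0 f=1 clk=0 g=1 d=1 e=1 a=0 c=0
  Δ1: clk:0→1
  Δ2: h:1→0
  Δ3: e:1→0
  Δ4: f:1→0, c:0→1
  (4Δ to stable)
t=1 Δ0: h=0 b=0 f=0 clk=1 g=1 d=1 e=0 a=0 c=1
  Δ1: clk:1→0, g:1→0
  Δ2: c:1→0
  (2Δ to stable)

2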